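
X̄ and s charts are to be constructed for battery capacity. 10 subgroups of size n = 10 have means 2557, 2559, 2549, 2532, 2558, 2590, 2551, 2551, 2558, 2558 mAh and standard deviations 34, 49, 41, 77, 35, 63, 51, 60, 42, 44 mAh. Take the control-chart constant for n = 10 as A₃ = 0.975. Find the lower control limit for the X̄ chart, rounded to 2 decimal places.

X̄̄ = (2557 + 2559 + 2549 + 2532 + 2558 + 2590 + 2551 + 2551 + 2558 + 2558) / 10 = 2556.3000
s̄ = (34 + 49 + 41 + 77 + 35 + 63 + 51 + 60 + 42 + 44) / 10 = 49.6000
LCL = X̄̄ − A₃·s̄ = 2556.3000 − 0.975 × 49.6000 = 2507.9400

2507.94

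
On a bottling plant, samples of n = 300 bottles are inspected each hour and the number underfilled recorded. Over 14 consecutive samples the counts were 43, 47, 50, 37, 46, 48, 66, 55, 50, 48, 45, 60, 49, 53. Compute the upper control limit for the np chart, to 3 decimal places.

p̄ = Σdᵢ / (k·n) = 697 / (14 × 300) = 0.16595
UCL = np̄ + 3·√(np̄(1−p̄)) = 49.7857 + 3 × √(49.7857×0.83405) = 49.7857 + 3 × 6.4439 = 69.1174

69.117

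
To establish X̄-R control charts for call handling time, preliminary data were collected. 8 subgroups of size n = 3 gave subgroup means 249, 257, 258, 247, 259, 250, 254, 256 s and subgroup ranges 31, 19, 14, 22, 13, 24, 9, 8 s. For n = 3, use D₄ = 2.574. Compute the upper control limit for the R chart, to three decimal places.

R̄ = (31 + 19 + 14 + 22 + 13 + 24 + 9 + 8) / 8 = 140.0000 / 8 = 17.5000
UCL_R = D₄·R̄ = 2.574 × 17.5000 = 45.0450

45.045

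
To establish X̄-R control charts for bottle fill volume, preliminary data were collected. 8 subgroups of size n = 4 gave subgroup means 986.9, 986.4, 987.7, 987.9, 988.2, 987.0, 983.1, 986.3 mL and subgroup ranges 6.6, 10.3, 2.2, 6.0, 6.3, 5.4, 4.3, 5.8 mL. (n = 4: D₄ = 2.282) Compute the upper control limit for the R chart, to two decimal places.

13.38

R̄ = (6.6 + 10.3 + 2.2 + 6.0 + 6.3 + 5.4 + 4.3 + 5.8) / 8 = 46.9000 / 8 = 5.8625
UCL_R = D₄·R̄ = 2.282 × 5.8625 = 13.3782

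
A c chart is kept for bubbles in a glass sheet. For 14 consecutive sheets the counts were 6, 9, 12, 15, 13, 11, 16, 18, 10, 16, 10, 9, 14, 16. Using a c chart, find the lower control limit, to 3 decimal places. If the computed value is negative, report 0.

1.893

c̄ = (6 + 9 + 12 + 15 + 13 + 11 + 16 + 18 + 10 + 16 + 10 + 9 + 14 + 16) / 14 = 175 / 14 = 12.5000
LCL = c̄ − 3√c̄ = 12.5000 − 3 × 3.5355 = 1.8934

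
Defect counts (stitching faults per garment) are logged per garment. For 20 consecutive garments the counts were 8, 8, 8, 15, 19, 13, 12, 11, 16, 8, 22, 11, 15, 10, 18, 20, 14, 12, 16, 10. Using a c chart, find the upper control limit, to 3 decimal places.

24.241

c̄ = (8 + 8 + 8 + 15 + 19 + 13 + 12 + 11 + 16 + 8 + 22 + 11 + 15 + 10 + 18 + 20 + 14 + 12 + 16 + 10) / 20 = 266 / 20 = 13.3000
UCL = c̄ + 3√c̄ = 13.3000 + 3 × √13.3000 = 13.3000 + 3 × 3.6469 = 24.2407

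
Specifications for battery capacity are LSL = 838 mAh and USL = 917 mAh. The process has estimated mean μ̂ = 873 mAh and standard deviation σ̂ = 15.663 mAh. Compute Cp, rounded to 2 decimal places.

0.84

Cp = (USL − LSL) / (6σ̂) = (917 − 838) / (6 × 15.663) = 79.0000 / 93.9780 = 0.8406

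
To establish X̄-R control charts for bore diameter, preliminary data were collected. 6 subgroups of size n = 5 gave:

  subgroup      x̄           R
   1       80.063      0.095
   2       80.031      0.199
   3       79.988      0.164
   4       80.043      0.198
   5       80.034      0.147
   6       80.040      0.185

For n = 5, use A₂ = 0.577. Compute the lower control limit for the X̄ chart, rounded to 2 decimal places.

X̄̄ = (80.063 + 80.031 + 79.988 + 80.043 + 80.034 + 80.040) / 6 = 480.1990 / 6 = 80.0332
R̄ = (0.095 + 0.199 + 0.164 + 0.198 + 0.147 + 0.185) / 6 = 0.9880 / 6 = 0.1647
LCL = X̄̄ − A₂·R̄ = 80.0332 − 0.577 × 0.1647 = 79.9382

79.94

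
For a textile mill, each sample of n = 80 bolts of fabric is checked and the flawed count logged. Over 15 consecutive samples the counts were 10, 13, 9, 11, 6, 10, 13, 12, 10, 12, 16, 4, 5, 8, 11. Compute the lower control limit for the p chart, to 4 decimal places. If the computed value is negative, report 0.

0.0141

p̄ = Σdᵢ / (k·n) = 150 / (15 × 80) = 0.12500
LCL = p̄ − 3·√(p̄(1−p̄)/n) = 0.12500 − 3 × 0.03698 = 0.01407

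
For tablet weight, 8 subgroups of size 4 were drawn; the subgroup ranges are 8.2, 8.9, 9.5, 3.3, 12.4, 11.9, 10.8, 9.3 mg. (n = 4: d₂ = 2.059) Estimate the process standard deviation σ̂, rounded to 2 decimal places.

R̄ = (8.2 + 8.9 + 9.5 + 3.3 + 12.4 + 11.9 + 10.8 + 9.3) / 8 = 9.2875
σ̂ = R̄ / d₂ = 9.2875 / 2.059 = 4.5107

4.51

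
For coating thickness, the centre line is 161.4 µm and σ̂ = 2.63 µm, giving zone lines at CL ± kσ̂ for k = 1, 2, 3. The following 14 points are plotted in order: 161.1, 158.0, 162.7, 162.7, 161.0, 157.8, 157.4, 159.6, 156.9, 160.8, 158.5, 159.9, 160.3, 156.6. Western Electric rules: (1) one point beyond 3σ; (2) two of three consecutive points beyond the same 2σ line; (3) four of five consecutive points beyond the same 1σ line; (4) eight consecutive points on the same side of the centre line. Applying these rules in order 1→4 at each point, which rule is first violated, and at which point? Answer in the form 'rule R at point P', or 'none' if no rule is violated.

rule 4 at point 12

Zone of each point (C = within 1σ̂, B = 1σ̂–2σ̂, A = 2σ̂–3σ̂, * = beyond 3σ̂; sign = side of CL): 1:-C, 2:-B, 3:+C, 4:+C, 5:-C, 6:-B, 7:-B, 8:-C, 9:-B, 10:-C, 11:-B, 12:-C, 13:-C, 14:-B
Rule 4 (eight consecutive points on the same side of the centre line) is satisfied at point 12.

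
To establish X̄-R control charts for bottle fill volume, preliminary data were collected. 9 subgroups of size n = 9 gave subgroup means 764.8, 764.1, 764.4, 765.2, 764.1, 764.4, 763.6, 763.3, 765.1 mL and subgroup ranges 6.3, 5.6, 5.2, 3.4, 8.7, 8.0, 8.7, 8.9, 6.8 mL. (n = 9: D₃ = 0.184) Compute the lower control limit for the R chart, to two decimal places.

1.26

R̄ = (6.3 + 5.6 + 5.2 + 3.4 + 8.7 + 8.0 + 8.7 + 8.9 + 6.8) / 9 = 61.6000 / 9 = 6.8444
LCL_R = D₃·R̄ = 0.184 × 6.8444 = 1.2594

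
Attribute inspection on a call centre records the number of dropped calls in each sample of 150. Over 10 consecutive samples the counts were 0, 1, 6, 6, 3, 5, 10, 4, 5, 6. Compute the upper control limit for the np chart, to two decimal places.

p̄ = Σdᵢ / (k·n) = 46 / (10 × 150) = 0.03067
UCL = np̄ + 3·√(np̄(1−p̄)) = 4.6000 + 3 × √(4.6000×0.96933) = 4.6000 + 3 × 2.1116 = 10.9349

10.93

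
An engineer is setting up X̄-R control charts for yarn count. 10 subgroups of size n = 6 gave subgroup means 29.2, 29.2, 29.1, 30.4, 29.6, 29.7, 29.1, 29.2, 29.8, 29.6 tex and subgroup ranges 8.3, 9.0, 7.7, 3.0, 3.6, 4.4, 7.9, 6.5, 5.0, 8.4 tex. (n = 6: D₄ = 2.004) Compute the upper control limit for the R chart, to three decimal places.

R̄ = (8.3 + 9.0 + 7.7 + 3.0 + 3.6 + 4.4 + 7.9 + 6.5 + 5.0 + 8.4) / 10 = 63.8000 / 10 = 6.3800
UCL_R = D₄·R̄ = 2.004 × 6.3800 = 12.7855

12.786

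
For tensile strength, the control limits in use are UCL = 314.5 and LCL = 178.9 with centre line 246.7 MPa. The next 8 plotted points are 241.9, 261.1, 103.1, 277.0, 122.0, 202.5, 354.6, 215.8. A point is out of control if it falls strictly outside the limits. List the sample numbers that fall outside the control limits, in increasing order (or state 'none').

Compare each point to [178.9, 314.5]: sample 3 = 103.1 < LCL; sample 5 = 122.0 < LCL; sample 7 = 354.6 > UCL.

3, 5, 7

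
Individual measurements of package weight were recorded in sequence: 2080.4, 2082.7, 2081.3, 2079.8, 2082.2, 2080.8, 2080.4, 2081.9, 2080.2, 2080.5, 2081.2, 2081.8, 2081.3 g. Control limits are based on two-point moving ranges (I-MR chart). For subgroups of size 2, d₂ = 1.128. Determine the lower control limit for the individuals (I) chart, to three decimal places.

X̄ = (2080.4 + 2082.7 + 2081.3 + 2079.8 + 2082.2 + 2080.8 + 2080.4 + 2081.9 + 2080.2 + 2080.5 + 2081.2 + 2081.8 + 2081.3) / 13 = 2081.1154
Moving ranges: 2.3, 1.4, 1.5, 2.4, 1.4, 0.4, 1.5, 1.7, 0.3, 0.7, 0.6, 0.5; M̄R̄ = 14.7000 / 12 = 1.2250
LCL = X̄ − 3·M̄R̄/d₂ = 2081.1154 − 3 × 1.2250 / 1.128 = 2077.8574

2077.857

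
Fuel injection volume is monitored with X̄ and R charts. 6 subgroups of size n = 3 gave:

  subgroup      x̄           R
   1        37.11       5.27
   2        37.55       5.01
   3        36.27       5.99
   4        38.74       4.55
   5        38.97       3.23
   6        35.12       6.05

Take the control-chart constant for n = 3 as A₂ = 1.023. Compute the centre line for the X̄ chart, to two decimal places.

37.29

X̄̄ = (37.11 + 37.55 + 36.27 + 38.74 + 38.97 + 35.12) / 6 = 223.7600 / 6 = 37.2933
CL = X̄̄ = 37.2933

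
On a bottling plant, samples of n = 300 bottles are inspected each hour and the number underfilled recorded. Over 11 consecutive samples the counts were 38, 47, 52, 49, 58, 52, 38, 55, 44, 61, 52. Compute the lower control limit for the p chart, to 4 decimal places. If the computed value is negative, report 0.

p̄ = Σdᵢ / (k·n) = 546 / (11 × 300) = 0.16545
LCL = p̄ − 3·√(p̄(1−p̄)/n) = 0.16545 − 3 × 0.02145 = 0.10109

0.1011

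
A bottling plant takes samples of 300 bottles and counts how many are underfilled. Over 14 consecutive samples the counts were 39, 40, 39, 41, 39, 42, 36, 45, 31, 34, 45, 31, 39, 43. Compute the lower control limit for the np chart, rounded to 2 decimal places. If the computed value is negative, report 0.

p̄ = Σdᵢ / (k·n) = 544 / (14 × 300) = 0.12952
LCL = np̄ − 3·√(np̄(1−p̄)) = 38.8571 − 3 × 5.8159 = 21.4096

21.41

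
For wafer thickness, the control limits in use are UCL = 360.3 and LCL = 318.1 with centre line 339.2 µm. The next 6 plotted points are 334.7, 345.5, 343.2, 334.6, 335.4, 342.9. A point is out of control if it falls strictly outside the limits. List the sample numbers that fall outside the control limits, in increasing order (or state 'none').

All 6 points lie within [318.1, 360.3].

none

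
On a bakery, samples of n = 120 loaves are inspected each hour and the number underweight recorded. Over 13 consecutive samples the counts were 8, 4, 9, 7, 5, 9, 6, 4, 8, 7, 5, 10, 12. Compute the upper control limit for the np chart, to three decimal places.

15.051

p̄ = Σdᵢ / (k·n) = 94 / (13 × 120) = 0.06026
UCL = np̄ + 3·√(np̄(1−p̄)) = 7.2308 + 3 × √(7.2308×0.93974) = 7.2308 + 3 × 2.6067 = 15.0510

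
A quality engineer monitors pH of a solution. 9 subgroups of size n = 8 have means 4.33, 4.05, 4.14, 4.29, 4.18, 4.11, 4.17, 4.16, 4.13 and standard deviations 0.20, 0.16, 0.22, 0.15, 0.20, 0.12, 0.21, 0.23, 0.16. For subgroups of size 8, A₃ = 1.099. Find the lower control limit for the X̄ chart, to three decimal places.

3.972

X̄̄ = (4.33 + 4.05 + 4.14 + 4.29 + 4.18 + 4.11 + 4.17 + 4.16 + 4.13) / 9 = 4.1733
s̄ = (0.20 + 0.16 + 0.22 + 0.15 + 0.20 + 0.12 + 0.21 + 0.23 + 0.16) / 9 = 0.1833
LCL = X̄̄ − A₃·s̄ = 4.1733 − 1.099 × 0.1833 = 3.9719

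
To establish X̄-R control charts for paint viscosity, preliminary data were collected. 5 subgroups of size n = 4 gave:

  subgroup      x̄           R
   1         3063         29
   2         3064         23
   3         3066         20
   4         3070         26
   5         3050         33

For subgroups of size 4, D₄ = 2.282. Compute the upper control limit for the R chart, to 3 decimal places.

59.788

R̄ = (29 + 23 + 20 + 26 + 33) / 5 = 131.0000 / 5 = 26.2000
UCL_R = D₄·R̄ = 2.282 × 26.2000 = 59.7884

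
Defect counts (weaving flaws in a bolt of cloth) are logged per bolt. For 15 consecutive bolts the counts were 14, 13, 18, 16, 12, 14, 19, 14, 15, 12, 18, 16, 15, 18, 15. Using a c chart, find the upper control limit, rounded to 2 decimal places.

c̄ = (14 + 13 + 18 + 16 + 12 + 14 + 19 + 14 + 15 + 12 + 18 + 16 + 15 + 18 + 15) / 15 = 229 / 15 = 15.2667
UCL = c̄ + 3√c̄ = 15.2667 + 3 × √15.2667 = 15.2667 + 3 × 3.9073 = 26.9884

26.99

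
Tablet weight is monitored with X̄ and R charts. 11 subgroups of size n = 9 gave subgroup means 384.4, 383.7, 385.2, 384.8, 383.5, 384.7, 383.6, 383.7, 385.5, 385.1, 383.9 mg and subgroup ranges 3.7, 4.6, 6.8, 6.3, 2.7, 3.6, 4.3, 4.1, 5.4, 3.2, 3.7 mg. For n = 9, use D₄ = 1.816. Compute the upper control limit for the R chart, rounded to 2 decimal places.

R̄ = (3.7 + 4.6 + 6.8 + 6.3 + 2.7 + 3.6 + 4.3 + 4.1 + 5.4 + 3.2 + 3.7) / 11 = 48.4000 / 11 = 4.4000
UCL_R = D₄·R̄ = 1.816 × 4.4000 = 7.9904

7.99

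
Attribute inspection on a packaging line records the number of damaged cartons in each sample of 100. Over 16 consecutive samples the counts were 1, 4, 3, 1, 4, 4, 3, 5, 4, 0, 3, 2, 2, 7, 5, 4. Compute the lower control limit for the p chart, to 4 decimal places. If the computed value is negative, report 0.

0.0000

p̄ = Σdᵢ / (k·n) = 52 / (16 × 100) = 0.03250
LCL = p̄ − 3·√(p̄(1−p̄)/n) = 0.03250 − 3 × 0.01773 = -0.02070 → 0 (negative, so LCL = 0)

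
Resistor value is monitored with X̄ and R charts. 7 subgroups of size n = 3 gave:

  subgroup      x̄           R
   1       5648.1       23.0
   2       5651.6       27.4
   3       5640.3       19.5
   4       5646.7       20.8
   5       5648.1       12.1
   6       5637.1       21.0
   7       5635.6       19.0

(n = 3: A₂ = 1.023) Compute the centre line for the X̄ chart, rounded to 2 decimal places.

X̄̄ = (5648.1 + 5651.6 + 5640.3 + 5646.7 + 5648.1 + 5637.1 + 5635.6) / 7 = 39507.5000 / 7 = 5643.9286
CL = X̄̄ = 5643.9286

5643.93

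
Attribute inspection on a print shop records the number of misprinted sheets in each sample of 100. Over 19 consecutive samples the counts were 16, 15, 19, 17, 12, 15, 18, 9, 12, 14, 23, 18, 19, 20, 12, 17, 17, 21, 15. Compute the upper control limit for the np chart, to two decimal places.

p̄ = Σdᵢ / (k·n) = 309 / (19 × 100) = 0.16263
UCL = np̄ + 3·√(np̄(1−p̄)) = 16.2632 + 3 × √(16.2632×0.83737) = 16.2632 + 3 × 3.6903 = 27.3340

27.33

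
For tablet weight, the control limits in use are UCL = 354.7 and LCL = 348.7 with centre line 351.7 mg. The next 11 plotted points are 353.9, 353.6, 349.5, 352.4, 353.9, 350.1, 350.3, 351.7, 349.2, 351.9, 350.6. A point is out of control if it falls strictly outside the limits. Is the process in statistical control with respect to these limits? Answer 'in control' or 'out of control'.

in control

All 11 points lie within [348.7, 354.7].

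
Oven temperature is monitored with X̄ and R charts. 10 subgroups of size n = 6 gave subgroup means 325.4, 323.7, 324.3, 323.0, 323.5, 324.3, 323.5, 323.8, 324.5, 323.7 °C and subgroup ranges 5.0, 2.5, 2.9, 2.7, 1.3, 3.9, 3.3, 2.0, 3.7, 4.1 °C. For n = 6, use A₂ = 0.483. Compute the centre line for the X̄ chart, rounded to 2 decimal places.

323.97

X̄̄ = (325.4 + 323.7 + 324.3 + 323.0 + 323.5 + 324.3 + 323.5 + 323.8 + 324.5 + 323.7) / 10 = 3239.7000 / 10 = 323.9700
CL = X̄̄ = 323.9700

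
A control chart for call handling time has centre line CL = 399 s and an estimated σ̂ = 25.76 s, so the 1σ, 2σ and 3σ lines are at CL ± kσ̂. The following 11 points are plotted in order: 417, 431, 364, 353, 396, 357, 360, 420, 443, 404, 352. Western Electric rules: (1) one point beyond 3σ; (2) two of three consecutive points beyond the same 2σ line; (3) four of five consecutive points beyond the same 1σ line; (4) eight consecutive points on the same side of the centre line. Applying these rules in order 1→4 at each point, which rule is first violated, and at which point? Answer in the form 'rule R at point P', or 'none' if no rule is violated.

rule 3 at point 7

Zone of each point (C = within 1σ̂, B = 1σ̂–2σ̂, A = 2σ̂–3σ̂, * = beyond 3σ̂; sign = side of CL): 1:+C, 2:+B, 3:-B, 4:-B, 5:-C, 6:-B, 7:-B, 8:+C, 9:+B, 10:+C, 11:-B
Rule 3 (four of five consecutive points beyond the same 1σ limit) is satisfied at point 7.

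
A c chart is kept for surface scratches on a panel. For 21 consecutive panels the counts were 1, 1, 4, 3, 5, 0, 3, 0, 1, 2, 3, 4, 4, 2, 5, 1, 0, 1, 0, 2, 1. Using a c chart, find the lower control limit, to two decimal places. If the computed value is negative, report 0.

0.00

c̄ = (1 + 1 + 4 + 3 + 5 + 0 + 3 + 0 + 1 + 2 + 3 + 4 + 4 + 2 + 5 + 1 + 0 + 1 + 0 + 2 + 1) / 21 = 43 / 21 = 2.0476
LCL = c̄ − 3√c̄ = 2.0476 − 3 × 1.4310 = -2.2452 → 0 (cannot be negative)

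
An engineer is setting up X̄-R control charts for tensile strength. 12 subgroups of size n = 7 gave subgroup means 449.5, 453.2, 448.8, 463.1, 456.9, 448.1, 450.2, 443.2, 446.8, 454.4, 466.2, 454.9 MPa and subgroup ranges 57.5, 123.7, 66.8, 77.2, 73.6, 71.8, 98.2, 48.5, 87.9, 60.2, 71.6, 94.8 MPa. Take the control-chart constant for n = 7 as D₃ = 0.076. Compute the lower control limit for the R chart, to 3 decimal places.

5.901

R̄ = (57.5 + 123.7 + 66.8 + 77.2 + 73.6 + 71.8 + 98.2 + 48.5 + 87.9 + 60.2 + 71.6 + 94.8) / 12 = 931.8000 / 12 = 77.6500
LCL_R = D₃·R̄ = 0.076 × 77.6500 = 5.9014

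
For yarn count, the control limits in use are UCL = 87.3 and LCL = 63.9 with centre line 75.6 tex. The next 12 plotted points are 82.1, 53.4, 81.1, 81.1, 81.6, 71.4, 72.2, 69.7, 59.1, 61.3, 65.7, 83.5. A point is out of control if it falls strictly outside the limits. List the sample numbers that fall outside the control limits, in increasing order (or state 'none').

Compare each point to [63.9, 87.3]: sample 2 = 53.4 < LCL; sample 9 = 59.1 < LCL; sample 10 = 61.3 < LCL.

2, 9, 10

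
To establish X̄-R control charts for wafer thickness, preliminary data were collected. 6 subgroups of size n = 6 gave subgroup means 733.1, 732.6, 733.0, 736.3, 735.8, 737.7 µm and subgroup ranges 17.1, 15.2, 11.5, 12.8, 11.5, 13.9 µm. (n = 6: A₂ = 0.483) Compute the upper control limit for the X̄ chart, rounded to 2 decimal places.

741.35

X̄̄ = (733.1 + 732.6 + 733.0 + 736.3 + 735.8 + 737.7) / 6 = 4408.5000 / 6 = 734.7500
R̄ = (17.1 + 15.2 + 11.5 + 12.8 + 11.5 + 13.9) / 6 = 82.0000 / 6 = 13.6667
UCL = X̄̄ + A₂·R̄ = 734.7500 + 0.483 × 13.6667 = 741.3510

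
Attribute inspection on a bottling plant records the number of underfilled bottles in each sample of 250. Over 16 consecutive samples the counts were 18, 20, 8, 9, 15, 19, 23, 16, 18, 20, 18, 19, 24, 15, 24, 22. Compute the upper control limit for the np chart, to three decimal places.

30.261

p̄ = Σdᵢ / (k·n) = 288 / (16 × 250) = 0.07200
UCL = np̄ + 3·√(np̄(1−p̄)) = 18.0000 + 3 × √(18.0000×0.92800) = 18.0000 + 3 × 4.0871 = 30.2612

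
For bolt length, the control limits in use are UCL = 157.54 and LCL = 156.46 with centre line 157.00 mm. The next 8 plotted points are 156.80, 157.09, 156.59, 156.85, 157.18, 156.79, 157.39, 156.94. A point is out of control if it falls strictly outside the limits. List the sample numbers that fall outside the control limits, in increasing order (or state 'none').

none

All 8 points lie within [156.46, 157.54].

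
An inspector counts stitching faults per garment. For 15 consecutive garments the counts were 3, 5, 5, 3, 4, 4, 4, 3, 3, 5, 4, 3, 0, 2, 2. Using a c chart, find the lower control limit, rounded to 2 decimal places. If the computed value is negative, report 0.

c̄ = (3 + 5 + 5 + 3 + 4 + 4 + 4 + 3 + 3 + 5 + 4 + 3 + 0 + 2 + 2) / 15 = 50 / 15 = 3.3333
LCL = c̄ − 3√c̄ = 3.3333 − 3 × 1.8257 = -2.1439 → 0 (cannot be negative)

0.00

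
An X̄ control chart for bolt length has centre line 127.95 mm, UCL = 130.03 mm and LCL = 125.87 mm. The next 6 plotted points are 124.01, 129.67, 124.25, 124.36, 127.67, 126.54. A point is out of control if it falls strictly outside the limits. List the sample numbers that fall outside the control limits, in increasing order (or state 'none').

Compare each point to [125.87, 130.03]: sample 1 = 124.01 < LCL; sample 3 = 124.25 < LCL; sample 4 = 124.36 < LCL.

1, 3, 4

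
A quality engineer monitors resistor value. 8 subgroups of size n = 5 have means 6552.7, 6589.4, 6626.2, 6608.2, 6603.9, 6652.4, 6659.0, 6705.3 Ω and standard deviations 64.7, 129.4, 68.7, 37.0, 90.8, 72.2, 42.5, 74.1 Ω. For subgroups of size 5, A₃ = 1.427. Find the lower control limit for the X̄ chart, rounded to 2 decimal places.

X̄̄ = (6552.7 + 6589.4 + 6626.2 + 6608.2 + 6603.9 + 6652.4 + 6659.0 + 6705.3) / 8 = 6624.6375
s̄ = (64.7 + 129.4 + 68.7 + 37.0 + 90.8 + 72.2 + 42.5 + 74.1) / 8 = 72.4250
LCL = X̄̄ − A₃·s̄ = 6624.6375 − 1.427 × 72.4250 = 6521.2870

6521.29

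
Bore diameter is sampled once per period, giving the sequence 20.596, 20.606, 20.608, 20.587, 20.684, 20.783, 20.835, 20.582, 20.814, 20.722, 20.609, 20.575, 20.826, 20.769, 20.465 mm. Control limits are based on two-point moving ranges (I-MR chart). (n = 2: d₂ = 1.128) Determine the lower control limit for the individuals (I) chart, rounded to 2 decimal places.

X̄ = (20.596 + 20.606 + 20.608 + 20.587 + 20.684 + 20.783 + 20.835 + 20.582 + 20.814 + 20.722 + 20.609 + 20.575 + 20.826 + 20.769 + 20.465) / 15 = 20.6707
Moving ranges: 0.010, 0.002, 0.021, 0.097, 0.099, 0.052, 0.253, 0.232, 0.092, 0.113, 0.034, 0.251, 0.057, 0.304; M̄R̄ = 1.6170 / 14 = 0.1155
LCL = X̄ − 3·M̄R̄/d₂ = 20.6707 − 3 × 0.1155 / 1.128 = 20.3636

20.36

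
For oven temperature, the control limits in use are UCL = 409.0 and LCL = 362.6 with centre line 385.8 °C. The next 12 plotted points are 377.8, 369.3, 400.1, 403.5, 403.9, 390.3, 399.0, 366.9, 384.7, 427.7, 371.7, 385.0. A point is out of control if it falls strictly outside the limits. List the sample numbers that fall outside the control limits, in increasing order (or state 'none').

10

Compare each point to [362.6, 409.0]: sample 10 = 427.7 > UCL.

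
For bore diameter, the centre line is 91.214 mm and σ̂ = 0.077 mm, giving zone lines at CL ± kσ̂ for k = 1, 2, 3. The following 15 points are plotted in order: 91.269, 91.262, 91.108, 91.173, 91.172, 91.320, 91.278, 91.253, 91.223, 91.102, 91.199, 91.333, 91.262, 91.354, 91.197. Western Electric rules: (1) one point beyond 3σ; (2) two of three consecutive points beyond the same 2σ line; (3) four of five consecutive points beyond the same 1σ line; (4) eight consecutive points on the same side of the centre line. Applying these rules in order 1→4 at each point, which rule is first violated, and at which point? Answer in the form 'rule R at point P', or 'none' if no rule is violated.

none

Zone of each point (C = within 1σ̂, B = 1σ̂–2σ̂, A = 2σ̂–3σ̂, * = beyond 3σ̂; sign = side of CL): 1:+C, 2:+C, 3:-B, 4:-C, 5:-C, 6:+B, 7:+C, 8:+C, 9:+C, 10:-B, 11:-C, 12:+B, 13:+C, 14:+B, 15:-C
No rule fires across all 15 points.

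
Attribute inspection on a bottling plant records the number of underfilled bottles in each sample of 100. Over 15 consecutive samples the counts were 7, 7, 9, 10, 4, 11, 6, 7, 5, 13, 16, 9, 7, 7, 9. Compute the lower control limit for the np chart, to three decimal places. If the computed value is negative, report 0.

p̄ = Σdᵢ / (k·n) = 127 / (15 × 100) = 0.08467
LCL = np̄ − 3·√(np̄(1−p̄)) = 8.4667 − 3 × 2.7839 = 0.1151

0.115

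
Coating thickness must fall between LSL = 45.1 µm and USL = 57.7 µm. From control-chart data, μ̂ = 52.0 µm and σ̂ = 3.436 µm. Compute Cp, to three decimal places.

Cp = (USL − LSL) / (6σ̂) = (57.7 − 45.1) / (6 × 3.436) = 12.6000 / 20.6160 = 0.6112

0.611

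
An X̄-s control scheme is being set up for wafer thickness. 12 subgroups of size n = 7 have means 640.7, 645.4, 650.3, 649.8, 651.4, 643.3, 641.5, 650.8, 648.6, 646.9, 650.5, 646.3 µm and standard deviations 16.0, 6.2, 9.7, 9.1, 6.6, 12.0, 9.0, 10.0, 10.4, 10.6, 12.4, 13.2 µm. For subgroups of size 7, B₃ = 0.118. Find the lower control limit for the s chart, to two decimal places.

s̄ = (16.0 + 6.2 + 9.7 + 9.1 + 6.6 + 12.0 + 9.0 + 10.0 + 10.4 + 10.6 + 12.4 + 13.2) / 12 = 10.4333
LCL_s = B₃·s̄ = 0.118 × 10.4333 = 1.2311

1.23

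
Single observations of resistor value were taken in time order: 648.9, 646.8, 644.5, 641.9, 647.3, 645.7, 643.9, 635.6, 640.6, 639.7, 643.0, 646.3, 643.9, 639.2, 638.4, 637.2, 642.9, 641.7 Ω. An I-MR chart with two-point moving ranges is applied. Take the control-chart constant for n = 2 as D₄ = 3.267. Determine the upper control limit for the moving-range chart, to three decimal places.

10.108

Moving ranges: 2.1, 2.3, 2.6, 5.4, 1.6, 1.8, 8.3, 5.0, 0.9, 3.3, 3.3, 2.4, 4.7, 0.8, 1.2, 5.7, 1.2; M̄R̄ = 52.6000 / 17 = 3.0941
UCL_MR = D₄·M̄R̄ = 3.267 × 3.0941 = 10.1085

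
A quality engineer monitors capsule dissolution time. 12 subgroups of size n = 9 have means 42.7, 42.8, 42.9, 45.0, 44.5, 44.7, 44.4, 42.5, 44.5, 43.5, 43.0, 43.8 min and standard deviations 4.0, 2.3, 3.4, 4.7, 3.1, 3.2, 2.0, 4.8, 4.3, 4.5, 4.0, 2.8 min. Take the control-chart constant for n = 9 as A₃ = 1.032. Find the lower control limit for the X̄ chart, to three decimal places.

X̄̄ = (42.7 + 42.8 + 42.9 + 45.0 + 44.5 + 44.7 + 44.4 + 42.5 + 44.5 + 43.5 + 43.0 + 43.8) / 12 = 43.6917
s̄ = (4.0 + 2.3 + 3.4 + 4.7 + 3.1 + 3.2 + 2.0 + 4.8 + 4.3 + 4.5 + 4.0 + 2.8) / 12 = 3.5917
LCL = X̄̄ − A₃·s̄ = 43.6917 − 1.032 × 3.5917 = 39.9851

39.985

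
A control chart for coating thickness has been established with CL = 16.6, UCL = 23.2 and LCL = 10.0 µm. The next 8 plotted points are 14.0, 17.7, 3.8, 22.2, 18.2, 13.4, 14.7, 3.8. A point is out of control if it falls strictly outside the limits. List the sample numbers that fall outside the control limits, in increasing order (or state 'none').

3, 8

Compare each point to [10.0, 23.2]: sample 3 = 3.8 < LCL; sample 8 = 3.8 < LCL.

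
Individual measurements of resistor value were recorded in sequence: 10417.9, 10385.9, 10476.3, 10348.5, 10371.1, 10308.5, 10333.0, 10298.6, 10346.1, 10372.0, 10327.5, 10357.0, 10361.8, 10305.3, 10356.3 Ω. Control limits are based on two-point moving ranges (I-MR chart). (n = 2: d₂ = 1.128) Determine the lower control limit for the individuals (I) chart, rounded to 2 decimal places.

X̄ = (10417.9 + 10385.9 + 10476.3 + 10348.5 + 10371.1 + 10308.5 + 10333.0 + 10298.6 + 10346.1 + 10372.0 + 10327.5 + 10357.0 + 10361.8 + 10305.3 + 10356.3) / 15 = 10357.7200
Moving ranges: 32.0, 90.4, 127.8, 22.6, 62.6, 24.5, 34.4, 47.5, 25.9, 44.5, 29.5, 4.8, 56.5, 51.0; M̄R̄ = 654.0000 / 14 = 46.7143
LCL = X̄ − 3·M̄R̄/d₂ = 10357.7200 − 3 × 46.7143 / 1.128 = 10233.4799

10233.48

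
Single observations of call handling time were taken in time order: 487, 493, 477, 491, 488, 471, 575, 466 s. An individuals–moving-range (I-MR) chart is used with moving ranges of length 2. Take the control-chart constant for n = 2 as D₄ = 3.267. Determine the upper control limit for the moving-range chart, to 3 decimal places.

Moving ranges: 6, 16, 14, 3, 17, 104, 109; M̄R̄ = 269.0000 / 7 = 38.4286
UCL_MR = D₄·M̄R̄ = 3.267 × 38.4286 = 125.5461

125.546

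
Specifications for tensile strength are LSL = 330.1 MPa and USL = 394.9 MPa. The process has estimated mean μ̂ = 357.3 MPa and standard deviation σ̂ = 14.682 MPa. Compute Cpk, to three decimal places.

0.618

Cpu = (USL − μ̂) / (3σ̂) = (394.9 − 357.3) / (3 × 14.682) = 0.8537; Cpl = (μ̂ − LSL) / (3σ̂) = (357.3 − 330.1) / (3 × 14.682) = 0.6175; Cpk = min(Cpu, Cpl) = 0.6175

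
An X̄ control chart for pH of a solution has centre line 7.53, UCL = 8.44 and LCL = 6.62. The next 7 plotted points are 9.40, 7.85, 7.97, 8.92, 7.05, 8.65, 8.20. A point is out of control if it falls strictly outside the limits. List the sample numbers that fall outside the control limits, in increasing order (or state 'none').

1, 4, 6

Compare each point to [6.62, 8.44]: sample 1 = 9.40 > UCL; sample 4 = 8.92 > UCL; sample 6 = 8.65 > UCL.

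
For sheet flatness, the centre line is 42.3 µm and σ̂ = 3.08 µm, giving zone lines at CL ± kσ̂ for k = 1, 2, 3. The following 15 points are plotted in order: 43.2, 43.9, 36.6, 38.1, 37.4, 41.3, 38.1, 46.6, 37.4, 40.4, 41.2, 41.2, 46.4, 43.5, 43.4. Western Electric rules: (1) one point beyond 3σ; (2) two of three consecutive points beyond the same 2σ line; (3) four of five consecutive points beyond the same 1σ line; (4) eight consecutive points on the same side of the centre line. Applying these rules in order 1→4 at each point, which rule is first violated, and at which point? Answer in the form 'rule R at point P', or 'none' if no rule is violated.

Zone of each point (C = within 1σ̂, B = 1σ̂–2σ̂, A = 2σ̂–3σ̂, * = beyond 3σ̂; sign = side of CL): 1:+C, 2:+C, 3:-B, 4:-B, 5:-B, 6:-C, 7:-B, 8:+B, 9:-B, 10:-C, 11:-C, 12:-C, 13:+B, 14:+C, 15:+C
Rule 3 (four of five consecutive points beyond the same 1σ limit) is satisfied at point 7.

rule 3 at point 7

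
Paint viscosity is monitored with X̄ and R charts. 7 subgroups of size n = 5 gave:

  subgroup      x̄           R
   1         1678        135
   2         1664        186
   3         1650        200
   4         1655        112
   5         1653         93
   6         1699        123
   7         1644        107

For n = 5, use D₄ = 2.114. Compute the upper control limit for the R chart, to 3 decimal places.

288.712

R̄ = (135 + 186 + 200 + 112 + 93 + 123 + 107) / 7 = 956.0000 / 7 = 136.5714
UCL_R = D₄·R̄ = 2.114 × 136.5714 = 288.7120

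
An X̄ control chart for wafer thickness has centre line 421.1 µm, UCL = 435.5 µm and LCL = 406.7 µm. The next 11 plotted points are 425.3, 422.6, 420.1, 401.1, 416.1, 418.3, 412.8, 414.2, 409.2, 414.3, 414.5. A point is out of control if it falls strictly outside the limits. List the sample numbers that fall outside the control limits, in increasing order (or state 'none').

Compare each point to [406.7, 435.5]: sample 4 = 401.1 < LCL.

4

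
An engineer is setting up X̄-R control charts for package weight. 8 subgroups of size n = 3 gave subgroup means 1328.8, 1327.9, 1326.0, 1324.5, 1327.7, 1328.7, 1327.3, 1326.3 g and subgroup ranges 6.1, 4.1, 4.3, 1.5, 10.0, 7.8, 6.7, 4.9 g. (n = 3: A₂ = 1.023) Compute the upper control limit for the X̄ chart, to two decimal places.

1332.96

X̄̄ = (1328.8 + 1327.9 + 1326.0 + 1324.5 + 1327.7 + 1328.7 + 1327.3 + 1326.3) / 8 = 10617.2000 / 8 = 1327.1500
R̄ = (6.1 + 4.1 + 4.3 + 1.5 + 10.0 + 7.8 + 6.7 + 4.9) / 8 = 45.4000 / 8 = 5.6750
UCL = X̄̄ + A₂·R̄ = 1327.1500 + 1.023 × 5.6750 = 1332.9555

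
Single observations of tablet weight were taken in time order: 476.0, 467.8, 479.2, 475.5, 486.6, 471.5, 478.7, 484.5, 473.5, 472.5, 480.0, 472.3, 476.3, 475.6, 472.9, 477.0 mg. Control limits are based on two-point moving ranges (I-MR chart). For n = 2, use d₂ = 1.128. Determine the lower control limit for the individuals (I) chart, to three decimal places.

458.300

X̄ = (476.0 + 467.8 + 479.2 + 475.5 + 486.6 + 471.5 + 478.7 + 484.5 + 473.5 + 472.5 + 480.0 + 472.3 + 476.3 + 475.6 + 472.9 + 477.0) / 16 = 476.2437
Moving ranges: 8.2, 11.4, 3.7, 11.1, 15.1, 7.2, 5.8, 11.0, 1.0, 7.5, 7.7, 4.0, 0.7, 2.7, 4.1; M̄R̄ = 101.2000 / 15 = 6.7467
LCL = X̄ − 3·M̄R̄/d₂ = 476.2437 − 3 × 6.7467 / 1.128 = 458.3005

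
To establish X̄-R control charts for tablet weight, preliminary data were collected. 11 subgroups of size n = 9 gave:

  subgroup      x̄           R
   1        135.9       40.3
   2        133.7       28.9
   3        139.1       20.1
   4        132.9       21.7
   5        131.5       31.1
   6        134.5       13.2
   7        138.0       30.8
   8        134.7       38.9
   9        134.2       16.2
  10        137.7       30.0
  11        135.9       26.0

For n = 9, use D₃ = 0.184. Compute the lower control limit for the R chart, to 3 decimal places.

R̄ = (40.3 + 28.9 + 20.1 + 21.7 + 31.1 + 13.2 + 30.8 + 38.9 + 16.2 + 30.0 + 26.0) / 11 = 297.2000 / 11 = 27.0182
LCL_R = D₃·R̄ = 0.184 × 27.0182 = 4.9713

4.971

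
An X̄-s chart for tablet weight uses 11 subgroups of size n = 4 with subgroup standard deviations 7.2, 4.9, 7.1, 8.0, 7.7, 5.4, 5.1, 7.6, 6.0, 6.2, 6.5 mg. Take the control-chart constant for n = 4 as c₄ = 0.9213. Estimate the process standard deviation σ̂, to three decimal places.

s̄ = (7.2 + 4.9 + 7.1 + 8.0 + 7.7 + 5.4 + 5.1 + 7.6 + 6.0 + 6.2 + 6.5) / 11 = 6.5182
σ̂ = s̄ / c₄ = 6.5182 / 0.9213 = 7.0750

7.075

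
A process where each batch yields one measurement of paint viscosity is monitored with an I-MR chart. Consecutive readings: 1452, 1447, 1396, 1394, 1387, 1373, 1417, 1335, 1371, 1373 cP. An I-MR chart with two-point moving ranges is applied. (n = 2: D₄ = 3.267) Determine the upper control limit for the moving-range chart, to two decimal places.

88.21

Moving ranges: 5, 51, 2, 7, 14, 44, 82, 36, 2; M̄R̄ = 243.0000 / 9 = 27.0000
UCL_MR = D₄·M̄R̄ = 3.267 × 27.0000 = 88.2090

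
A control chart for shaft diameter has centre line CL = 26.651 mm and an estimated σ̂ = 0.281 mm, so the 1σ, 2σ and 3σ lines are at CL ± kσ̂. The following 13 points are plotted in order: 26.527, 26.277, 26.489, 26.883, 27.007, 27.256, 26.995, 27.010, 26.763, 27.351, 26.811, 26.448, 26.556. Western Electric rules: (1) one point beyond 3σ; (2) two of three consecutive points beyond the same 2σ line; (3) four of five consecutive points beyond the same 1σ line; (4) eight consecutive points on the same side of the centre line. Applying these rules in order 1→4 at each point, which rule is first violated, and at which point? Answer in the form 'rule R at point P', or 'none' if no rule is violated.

rule 3 at point 8

Zone of each point (C = within 1σ̂, B = 1σ̂–2σ̂, A = 2σ̂–3σ̂, * = beyond 3σ̂; sign = side of CL): 1:-C, 2:-B, 3:-C, 4:+C, 5:+B, 6:+A, 7:+B, 8:+B, 9:+C, 10:+A, 11:+C, 12:-C, 13:-C
Rule 3 (four of five consecutive points beyond the same 1σ limit) is satisfied at point 8.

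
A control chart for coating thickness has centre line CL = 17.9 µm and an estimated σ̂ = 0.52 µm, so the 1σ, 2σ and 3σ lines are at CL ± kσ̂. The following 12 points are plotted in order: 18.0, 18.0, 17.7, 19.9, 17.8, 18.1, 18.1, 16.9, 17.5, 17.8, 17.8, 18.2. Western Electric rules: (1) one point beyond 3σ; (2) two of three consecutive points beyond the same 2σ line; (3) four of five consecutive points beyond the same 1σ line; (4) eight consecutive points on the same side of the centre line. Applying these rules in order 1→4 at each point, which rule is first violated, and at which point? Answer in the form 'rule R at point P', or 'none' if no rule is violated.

Zone of each point (C = within 1σ̂, B = 1σ̂–2σ̂, A = 2σ̂–3σ̂, * = beyond 3σ̂; sign = side of CL): 1:+C, 2:+C, 3:-C, 4:+*, 5:-C, 6:+C, 7:+C, 8:-B, 9:-C, 10:-C, 11:-C, 12:+C
Rule 1 (one point beyond the 3σ limits) is satisfied at point 4.

rule 1 at point 4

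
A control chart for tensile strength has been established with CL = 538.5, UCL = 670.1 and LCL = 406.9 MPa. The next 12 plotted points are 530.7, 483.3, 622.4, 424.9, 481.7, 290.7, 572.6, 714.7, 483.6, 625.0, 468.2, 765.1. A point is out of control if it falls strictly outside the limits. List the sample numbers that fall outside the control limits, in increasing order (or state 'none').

Compare each point to [406.9, 670.1]: sample 6 = 290.7 < LCL; sample 8 = 714.7 > UCL; sample 12 = 765.1 > UCL.

6, 8, 12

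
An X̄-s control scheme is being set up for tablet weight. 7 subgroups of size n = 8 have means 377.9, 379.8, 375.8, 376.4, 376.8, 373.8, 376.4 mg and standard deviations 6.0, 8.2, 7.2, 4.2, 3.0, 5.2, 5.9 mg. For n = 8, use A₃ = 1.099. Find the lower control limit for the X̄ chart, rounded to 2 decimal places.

X̄̄ = (377.9 + 379.8 + 375.8 + 376.4 + 376.8 + 373.8 + 376.4) / 7 = 376.7000
s̄ = (6.0 + 8.2 + 7.2 + 4.2 + 3.0 + 5.2 + 5.9) / 7 = 5.6714
LCL = X̄̄ − A₃·s̄ = 376.7000 − 1.099 × 5.6714 = 370.4671

370.47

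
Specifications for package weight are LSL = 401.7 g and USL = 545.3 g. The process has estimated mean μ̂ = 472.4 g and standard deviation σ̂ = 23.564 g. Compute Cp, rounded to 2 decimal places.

Cp = (USL − LSL) / (6σ̂) = (545.3 − 401.7) / (6 × 23.564) = 143.6000 / 141.3840 = 1.0157

1.02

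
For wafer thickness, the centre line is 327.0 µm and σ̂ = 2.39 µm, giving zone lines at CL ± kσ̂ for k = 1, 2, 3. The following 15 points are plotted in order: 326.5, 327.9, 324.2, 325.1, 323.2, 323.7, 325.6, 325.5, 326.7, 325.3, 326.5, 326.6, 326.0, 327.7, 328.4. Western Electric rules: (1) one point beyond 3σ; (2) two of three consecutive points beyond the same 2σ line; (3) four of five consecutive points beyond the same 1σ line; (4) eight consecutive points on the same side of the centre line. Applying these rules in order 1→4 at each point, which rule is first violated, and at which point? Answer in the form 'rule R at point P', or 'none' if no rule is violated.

Zone of each point (C = within 1σ̂, B = 1σ̂–2σ̂, A = 2σ̂–3σ̂, * = beyond 3σ̂; sign = side of CL): 1:-C, 2:+C, 3:-B, 4:-C, 5:-B, 6:-B, 7:-C, 8:-C, 9:-C, 10:-C, 11:-C, 12:-C, 13:-C, 14:+C, 15:+C
Rule 4 (eight consecutive points on the same side of the centre line) is satisfied at point 10.

rule 4 at point 10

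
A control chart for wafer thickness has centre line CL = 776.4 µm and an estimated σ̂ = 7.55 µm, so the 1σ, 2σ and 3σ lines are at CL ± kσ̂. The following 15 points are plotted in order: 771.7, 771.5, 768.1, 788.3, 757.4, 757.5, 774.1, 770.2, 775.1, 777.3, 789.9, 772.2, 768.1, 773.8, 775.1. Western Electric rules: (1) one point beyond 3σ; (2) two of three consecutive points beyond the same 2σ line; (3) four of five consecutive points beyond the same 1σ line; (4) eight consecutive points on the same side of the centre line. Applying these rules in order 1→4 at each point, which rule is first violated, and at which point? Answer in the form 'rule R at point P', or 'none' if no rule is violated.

rule 2 at point 6

Zone of each point (C = within 1σ̂, B = 1σ̂–2σ̂, A = 2σ̂–3σ̂, * = beyond 3σ̂; sign = side of CL): 1:-C, 2:-C, 3:-B, 4:+B, 5:-A, 6:-A, 7:-C, 8:-C, 9:-C, 10:+C, 11:+B, 12:-C, 13:-B, 14:-C, 15:-C
Rule 2 (two of three consecutive points beyond the same 2σ limit) is satisfied at point 6.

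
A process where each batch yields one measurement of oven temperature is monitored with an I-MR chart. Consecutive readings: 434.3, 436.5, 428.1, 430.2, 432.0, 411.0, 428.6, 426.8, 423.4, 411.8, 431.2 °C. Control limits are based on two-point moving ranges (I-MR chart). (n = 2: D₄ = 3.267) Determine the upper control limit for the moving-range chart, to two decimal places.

29.17

Moving ranges: 2.2, 8.4, 2.1, 1.8, 21.0, 17.6, 1.8, 3.4, 11.6, 19.4; M̄R̄ = 89.3000 / 10 = 8.9300
UCL_MR = D₄·M̄R̄ = 3.267 × 8.9300 = 29.1743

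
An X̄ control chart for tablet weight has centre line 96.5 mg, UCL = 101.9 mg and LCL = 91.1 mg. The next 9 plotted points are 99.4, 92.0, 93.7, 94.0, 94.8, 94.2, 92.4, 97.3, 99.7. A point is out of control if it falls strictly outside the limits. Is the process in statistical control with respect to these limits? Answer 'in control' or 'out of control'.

All 9 points lie within [91.1, 101.9].

in control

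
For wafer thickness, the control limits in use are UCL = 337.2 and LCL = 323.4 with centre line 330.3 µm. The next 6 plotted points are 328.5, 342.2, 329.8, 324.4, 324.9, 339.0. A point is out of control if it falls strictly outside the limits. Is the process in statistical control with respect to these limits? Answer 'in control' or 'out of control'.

Compare each point to [323.4, 337.2]: sample 2 = 342.2 > UCL; sample 6 = 339.0 > UCL.

out of control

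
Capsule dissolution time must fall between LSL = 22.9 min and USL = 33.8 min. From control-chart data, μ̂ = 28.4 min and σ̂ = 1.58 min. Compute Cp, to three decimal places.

Cp = (USL − LSL) / (6σ̂) = (33.8 − 22.9) / (6 × 1.58) = 10.9000 / 9.4800 = 1.1498

1.150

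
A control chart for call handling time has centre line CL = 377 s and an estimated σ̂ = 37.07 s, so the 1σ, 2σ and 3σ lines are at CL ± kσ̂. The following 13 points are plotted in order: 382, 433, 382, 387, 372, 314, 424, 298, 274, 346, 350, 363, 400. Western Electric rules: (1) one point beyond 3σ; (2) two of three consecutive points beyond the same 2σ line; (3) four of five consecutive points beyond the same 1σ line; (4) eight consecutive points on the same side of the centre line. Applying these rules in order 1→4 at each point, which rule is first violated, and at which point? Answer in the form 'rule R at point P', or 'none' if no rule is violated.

rule 2 at point 9

Zone of each point (C = within 1σ̂, B = 1σ̂–2σ̂, A = 2σ̂–3σ̂, * = beyond 3σ̂; sign = side of CL): 1:+C, 2:+B, 3:+C, 4:+C, 5:-C, 6:-B, 7:+B, 8:-A, 9:-A, 10:-C, 11:-C, 12:-C, 13:+C
Rule 2 (two of three consecutive points beyond the same 2σ limit) is satisfied at point 9.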